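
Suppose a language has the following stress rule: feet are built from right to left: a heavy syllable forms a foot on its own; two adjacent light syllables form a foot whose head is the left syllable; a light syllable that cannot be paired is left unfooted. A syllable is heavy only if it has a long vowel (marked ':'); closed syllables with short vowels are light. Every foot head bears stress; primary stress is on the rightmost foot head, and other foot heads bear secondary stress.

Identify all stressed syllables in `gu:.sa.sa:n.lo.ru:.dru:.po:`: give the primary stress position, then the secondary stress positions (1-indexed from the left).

Weights: 1 gu: H, 2 sa L, 3 sa:n H, 4 lo L, 5 ru: H, 6 dru: H, 7 po: H.
Parse right to left (heavy = foot alone; LL = one foot; stranded L unfooted): (ˈgu:) sa (ˈsa:n) lo (ˈru:) (ˈdru:) (ˈpo:).
Foot heads: 1, 3, 5, 6, 7.
Primary stress on the rightmost head = syllable 7.
Secondary stress on 1, 3, 5, 6: ˌgu:.sa.ˌsa:n.lo.ˌru:.ˌdru:.ˈpo:.

primary 7, secondary 1, 3, 5, 6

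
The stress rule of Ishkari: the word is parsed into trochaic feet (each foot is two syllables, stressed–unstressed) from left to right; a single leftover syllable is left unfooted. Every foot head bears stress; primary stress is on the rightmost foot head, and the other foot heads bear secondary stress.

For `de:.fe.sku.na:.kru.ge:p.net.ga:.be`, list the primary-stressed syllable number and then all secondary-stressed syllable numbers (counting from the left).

primary 7, secondary 1, 3, 5

Parse left to right into trochaic (ˈσσ) feet: (ˈde:.fe) (ˈsku.na:) (ˈkru.ge:p) (ˈnet.ga:) be. Syllable 9 is left unfooted.
Foot heads (stressed positions): 1, 3, 5, 7.
End Rule Rightmost: primary stress on the rightmost head = syllable 7.
Secondary stress on 1, 3, 5: ˌde:.fe.ˌsku.na:.ˌkru.ge:p.ˈnet.ga:.be.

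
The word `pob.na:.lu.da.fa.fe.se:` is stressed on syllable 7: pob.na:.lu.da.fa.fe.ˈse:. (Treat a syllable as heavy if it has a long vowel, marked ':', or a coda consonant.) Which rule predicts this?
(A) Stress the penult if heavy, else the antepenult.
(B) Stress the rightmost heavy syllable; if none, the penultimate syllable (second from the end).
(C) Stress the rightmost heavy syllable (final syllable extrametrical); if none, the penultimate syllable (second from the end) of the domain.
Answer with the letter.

Rule A → syllable 5 (observed: 7).
Rule B → syllable 7 ✓.
Rule C → syllable 2 (observed: 7).

B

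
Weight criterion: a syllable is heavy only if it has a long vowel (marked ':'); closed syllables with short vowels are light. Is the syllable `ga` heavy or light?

`ga`: short vowel, open (no coda). Short vowel → light.

light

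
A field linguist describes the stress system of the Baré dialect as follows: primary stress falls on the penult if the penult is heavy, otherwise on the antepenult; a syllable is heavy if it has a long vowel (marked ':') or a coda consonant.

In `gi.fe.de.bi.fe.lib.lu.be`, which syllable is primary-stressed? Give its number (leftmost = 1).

6

Weights: 6 lib H, 7 lu L, 8 be L.
The penult (syllable 7, lu) is light, so stress falls on the antepenult (syllable 6, lib).
Primary stress: syllable 6 → gi.fe.de.bi.fe.ˈlib.lu.be.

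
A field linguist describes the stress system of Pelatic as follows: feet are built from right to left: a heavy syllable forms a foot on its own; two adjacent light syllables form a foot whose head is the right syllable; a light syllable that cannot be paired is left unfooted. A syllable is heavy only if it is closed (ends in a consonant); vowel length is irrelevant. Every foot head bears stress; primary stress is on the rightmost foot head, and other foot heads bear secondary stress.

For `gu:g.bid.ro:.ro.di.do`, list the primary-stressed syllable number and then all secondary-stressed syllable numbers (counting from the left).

Weights: 1 gu:g H, 2 bid H, 3 ro: L, 4 ro L, 5 di L, 6 do L.
Parse right to left (heavy = foot alone; LL = one foot; stranded L unfooted): (ˈgu:g) (ˈbid) (ro:.ˈro) (di.ˈdo).
Foot heads: 1, 2, 4, 6.
Primary stress on the rightmost head = syllable 6.
Secondary stress on 1, 2, 4: ˌgu:g.ˌbid.ro:.ˌro.di.ˈdo.

primary 6, secondary 1, 2, 4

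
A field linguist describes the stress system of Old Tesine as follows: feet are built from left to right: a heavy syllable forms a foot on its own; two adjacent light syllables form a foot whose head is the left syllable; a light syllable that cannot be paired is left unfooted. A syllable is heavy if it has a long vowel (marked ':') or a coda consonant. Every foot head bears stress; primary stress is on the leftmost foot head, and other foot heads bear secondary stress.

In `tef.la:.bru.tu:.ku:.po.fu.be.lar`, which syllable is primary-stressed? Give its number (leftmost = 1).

1

Weights: 1 tef H, 2 la: H, 3 bru L, 4 tu: H, 5 ku: H, 6 po L, 7 fu L, 8 be L, 9 lar H.
Parse left to right (heavy = foot alone; LL = one foot; stranded L unfooted): (ˈtef) (ˈla:) bru (ˈtu:) (ˈku:) (ˈpo.fu) be (ˈlar).
Foot heads: 1, 2, 4, 5, 6, 9.
Primary stress on the leftmost head = syllable 1.
Primary stress: syllable 1 → ˈtef.la:.bru.tu:.ku:.po.fu.be.lar.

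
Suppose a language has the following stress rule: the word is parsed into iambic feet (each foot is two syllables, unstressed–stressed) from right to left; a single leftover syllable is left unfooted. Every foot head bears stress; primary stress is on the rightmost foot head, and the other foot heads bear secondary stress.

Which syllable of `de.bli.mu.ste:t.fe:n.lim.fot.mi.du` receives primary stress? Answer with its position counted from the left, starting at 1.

9

Parse right to left into iambic (σˈσ) feet: de (bli.ˈmu) (ste:t.ˈfe:n) (lim.ˈfot) (mi.ˈdu). Syllable 1 is left unfooted.
Foot heads (stressed positions): 3, 5, 7, 9.
End Rule Rightmost: primary stress on the rightmost head = syllable 9.
Primary stress: syllable 9 → de.bli.mu.ste:t.fe:n.lim.fot.mi.ˈdu.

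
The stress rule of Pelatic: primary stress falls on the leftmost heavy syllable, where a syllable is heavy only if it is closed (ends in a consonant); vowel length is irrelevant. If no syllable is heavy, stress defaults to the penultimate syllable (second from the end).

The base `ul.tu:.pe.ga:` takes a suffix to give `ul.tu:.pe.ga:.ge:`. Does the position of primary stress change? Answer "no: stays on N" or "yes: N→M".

Base `ul.tu:.pe.ga:` (4 syllables):
  Weights: 1 ul H, 2 tu: L, 3 pe L, 4 ga: L.
  Heavy syllables in the domain: 1. The leftmost is syllable 1 (ul).
  → primary stress on syllable 1.
Suffixed `ul.tu:.pe.ga:.ge:` (5 syllables):
  Weights: 1 ul H, 2 tu: L, 3 pe L, 4 ga: L, 5 ge: L.
  Heavy syllables in the domain: 1. The leftmost is syllable 1 (ul).
  → primary stress on syllable 1.

no: stays on 1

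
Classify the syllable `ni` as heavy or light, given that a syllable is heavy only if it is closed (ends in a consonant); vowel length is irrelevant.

light

`ni`: short vowel, open (no coda). Open (no coda) → light.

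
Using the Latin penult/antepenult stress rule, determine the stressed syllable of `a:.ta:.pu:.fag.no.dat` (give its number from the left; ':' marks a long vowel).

4

Classical Latin: stress the penult if heavy (long vowel or closed), else the antepenult.
Weights: 4 fag H, 5 no L, 6 dat H.
The penult (syllable 5, no) is light, so stress falls on the antepenult (syllable 4, fag).
Stress on syllable 4: a:.ta:.pu:.ˈfag.no.dat.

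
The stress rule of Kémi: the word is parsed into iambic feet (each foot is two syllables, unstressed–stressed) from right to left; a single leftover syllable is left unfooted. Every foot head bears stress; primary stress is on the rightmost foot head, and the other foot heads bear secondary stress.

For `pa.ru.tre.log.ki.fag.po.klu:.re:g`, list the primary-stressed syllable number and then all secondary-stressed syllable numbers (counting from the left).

Parse right to left into iambic (σˈσ) feet: pa (ru.ˈtre) (log.ˈki) (fag.ˈpo) (klu:.ˈre:g). Syllable 1 is left unfooted.
Foot heads (stressed positions): 3, 5, 7, 9.
End Rule Rightmost: primary stress on the rightmost head = syllable 9.
Secondary stress on 3, 5, 7: pa.ru.ˌtre.log.ˌki.fag.ˌpo.klu:.ˈre:g.

primary 9, secondary 3, 5, 7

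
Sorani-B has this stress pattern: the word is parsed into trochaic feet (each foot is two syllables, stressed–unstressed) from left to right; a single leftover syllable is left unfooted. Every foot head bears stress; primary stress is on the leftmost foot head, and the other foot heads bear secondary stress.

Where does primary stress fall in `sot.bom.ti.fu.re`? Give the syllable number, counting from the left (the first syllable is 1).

1

Parse left to right into trochaic (ˈσσ) feet: (ˈsot.bom) (ˈti.fu) re. Syllable 5 is left unfooted.
Foot heads (stressed positions): 1, 3.
End Rule Leftmost: primary stress on the leftmost head = syllable 1.
Primary stress: syllable 1 → ˈsot.bom.ti.fu.re.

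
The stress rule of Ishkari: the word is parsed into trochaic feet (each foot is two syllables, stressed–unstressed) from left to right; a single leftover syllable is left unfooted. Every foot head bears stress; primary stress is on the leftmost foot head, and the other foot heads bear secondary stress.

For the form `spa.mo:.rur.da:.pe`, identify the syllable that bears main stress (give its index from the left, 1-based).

Parse left to right into trochaic (ˈσσ) feet: (ˈspa.mo:) (ˈrur.da:) pe. Syllable 5 is left unfooted.
Foot heads (stressed positions): 1, 3.
End Rule Leftmost: primary stress on the leftmost head = syllable 1.
Primary stress: syllable 1 → ˈspa.mo:.rur.da:.pe.

1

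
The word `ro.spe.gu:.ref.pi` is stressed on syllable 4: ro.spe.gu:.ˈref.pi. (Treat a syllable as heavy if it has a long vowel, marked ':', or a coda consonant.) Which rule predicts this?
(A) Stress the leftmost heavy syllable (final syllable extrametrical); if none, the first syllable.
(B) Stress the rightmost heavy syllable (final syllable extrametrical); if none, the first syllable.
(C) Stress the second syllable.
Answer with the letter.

B

Rule A → syllable 3 (observed: 4).
Rule B → syllable 4 ✓.
Rule C → syllable 2 (observed: 4).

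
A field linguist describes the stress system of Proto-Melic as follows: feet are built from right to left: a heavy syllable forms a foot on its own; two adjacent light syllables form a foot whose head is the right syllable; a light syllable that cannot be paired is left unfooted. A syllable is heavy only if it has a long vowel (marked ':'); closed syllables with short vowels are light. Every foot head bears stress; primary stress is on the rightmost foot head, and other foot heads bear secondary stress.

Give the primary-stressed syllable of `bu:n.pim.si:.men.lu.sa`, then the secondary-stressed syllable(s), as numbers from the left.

Weights: 1 bu:n H, 2 pim L, 3 si: H, 4 men L, 5 lu L, 6 sa L.
Parse right to left (heavy = foot alone; LL = one foot; stranded L unfooted): (ˈbu:n) pim (ˈsi:) men (lu.ˈsa).
Foot heads: 1, 3, 6.
Primary stress on the rightmost head = syllable 6.
Secondary stress on 1, 3: ˌbu:n.pim.ˌsi:.men.lu.ˈsa.

primary 6, secondary 1, 3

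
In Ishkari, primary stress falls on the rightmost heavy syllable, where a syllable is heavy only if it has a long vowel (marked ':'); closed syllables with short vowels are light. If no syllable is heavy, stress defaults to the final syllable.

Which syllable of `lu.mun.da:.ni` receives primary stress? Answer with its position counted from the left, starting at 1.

3

Weights: 1 lu L, 2 mun L, 3 da: H, 4 ni L.
Heavy syllables in the domain: 3. The rightmost is syllable 3 (da:).
Primary stress: syllable 3 → lu.mun.ˈda:.ni.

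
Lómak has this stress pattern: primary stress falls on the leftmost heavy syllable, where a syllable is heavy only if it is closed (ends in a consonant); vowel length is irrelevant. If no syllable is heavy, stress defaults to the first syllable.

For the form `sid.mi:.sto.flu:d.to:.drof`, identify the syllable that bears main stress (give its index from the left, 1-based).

Weights: 1 sid H, 2 mi: L, 3 sto L, 4 flu:d H, 5 to: L, 6 drof H.
Heavy syllables in the domain: 1, 4, 6. The leftmost is syllable 1 (sid).
Primary stress: syllable 1 → ˈsid.mi:.sto.flu:d.to:.drof.

1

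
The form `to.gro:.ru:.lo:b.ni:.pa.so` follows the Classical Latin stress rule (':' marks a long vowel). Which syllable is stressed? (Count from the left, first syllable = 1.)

Classical Latin: stress the penult if heavy (long vowel or closed), else the antepenult.
Weights: 5 ni: H, 6 pa L, 7 so L.
The penult (syllable 6, pa) is light, so stress falls on the antepenult (syllable 5, ni:).
Stress on syllable 5: to.gro:.ru:.lo:b.ˈni:.pa.so.

5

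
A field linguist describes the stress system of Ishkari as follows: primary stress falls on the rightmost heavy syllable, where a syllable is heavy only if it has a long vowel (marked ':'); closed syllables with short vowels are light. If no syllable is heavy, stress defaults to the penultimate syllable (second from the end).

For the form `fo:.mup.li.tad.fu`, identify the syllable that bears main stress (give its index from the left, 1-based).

Weights: 1 fo: H, 2 mup L, 3 li L, 4 tad L, 5 fu L.
Heavy syllables in the domain: 1. The rightmost is syllable 1 (fo:).
Primary stress: syllable 1 → ˈfo:.mup.li.tad.fu.

1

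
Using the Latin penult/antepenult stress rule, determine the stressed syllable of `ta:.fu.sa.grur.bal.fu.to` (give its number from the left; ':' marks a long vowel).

5

Classical Latin: stress the penult if heavy (long vowel or closed), else the antepenult.
Weights: 5 bal H, 6 fu L, 7 to L.
The penult (syllable 6, fu) is light, so stress falls on the antepenult (syllable 5, bal).
Stress on syllable 5: ta:.fu.sa.grur.ˈbal.fu.to.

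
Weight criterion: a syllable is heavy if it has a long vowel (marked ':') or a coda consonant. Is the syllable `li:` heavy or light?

`li:`: long vowel, open (no coda). Long vowel → heavy.

heavy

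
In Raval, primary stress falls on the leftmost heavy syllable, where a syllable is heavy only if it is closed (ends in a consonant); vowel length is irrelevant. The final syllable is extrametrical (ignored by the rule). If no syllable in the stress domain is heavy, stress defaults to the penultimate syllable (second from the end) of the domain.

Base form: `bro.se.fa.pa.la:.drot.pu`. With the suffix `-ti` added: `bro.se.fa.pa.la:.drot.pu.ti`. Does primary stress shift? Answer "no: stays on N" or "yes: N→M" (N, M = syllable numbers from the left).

Base `bro.se.fa.pa.la:.drot.pu` (7 syllables):
  The final syllable (7, pu) is extrametrical; the stress domain is syllables 1–6.
  Weights: 1 bro L, 2 se L, 3 fa L, 4 pa L, 5 la: L, 6 drot H.
  Heavy syllables in the domain: 6. The leftmost is syllable 6 (drot).
  → primary stress on syllable 6.
Suffixed `bro.se.fa.pa.la:.drot.pu.ti` (8 syllables):
  The final syllable (8, ti) is extrametrical; the stress domain is syllables 1–7.
  Weights: 1 bro L, 2 se L, 3 fa L, 4 pa L, 5 la: L, 6 drot H, 7 pu L.
  Heavy syllables in the domain: 6. The leftmost is syllable 6 (drot).
  → primary stress on syllable 6.

no: stays on 6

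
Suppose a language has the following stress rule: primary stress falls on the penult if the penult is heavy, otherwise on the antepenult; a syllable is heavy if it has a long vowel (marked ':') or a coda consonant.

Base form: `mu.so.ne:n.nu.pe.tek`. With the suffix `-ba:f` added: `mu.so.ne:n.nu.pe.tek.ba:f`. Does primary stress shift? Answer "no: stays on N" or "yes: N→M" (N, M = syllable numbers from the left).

yes: 4→6

Base `mu.so.ne:n.nu.pe.tek` (6 syllables):
  Weights: 4 nu L, 5 pe L, 6 tek H.
  The penult (syllable 5, pe) is light, so stress falls on the antepenult (syllable 4, nu).
  → primary stress on syllable 4.
Suffixed `mu.so.ne:n.nu.pe.tek.ba:f` (7 syllables):
  Weights: 5 pe L, 6 tek H, 7 ba:f H.
  The penult (syllable 6, tek) is heavy, so it takes stress.
  → primary stress on syllable 6.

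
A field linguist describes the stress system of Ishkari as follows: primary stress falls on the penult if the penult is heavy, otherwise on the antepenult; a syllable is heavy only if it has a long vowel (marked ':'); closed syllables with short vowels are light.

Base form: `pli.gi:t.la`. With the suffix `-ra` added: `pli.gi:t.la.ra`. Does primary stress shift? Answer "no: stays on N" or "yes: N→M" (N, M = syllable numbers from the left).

no: stays on 2

Base `pli.gi:t.la` (3 syllables):
  Weights: 1 pli L, 2 gi:t H, 3 la L.
  The penult (syllable 2, gi:t) is heavy, so it takes stress.
  → primary stress on syllable 2.
Suffixed `pli.gi:t.la.ra` (4 syllables):
  Weights: 2 gi:t H, 3 la L, 4 ra L.
  The penult (syllable 3, la) is light, so stress falls on the antepenult (syllable 2, gi:t).
  → primary stress on syllable 2.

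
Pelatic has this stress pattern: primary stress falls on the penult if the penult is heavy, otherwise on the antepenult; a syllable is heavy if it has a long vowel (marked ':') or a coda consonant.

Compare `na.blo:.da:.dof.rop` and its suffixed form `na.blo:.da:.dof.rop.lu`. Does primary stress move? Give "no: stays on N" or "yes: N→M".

Base `na.blo:.da:.dof.rop` (5 syllables):
  Weights: 3 da: H, 4 dof H, 5 rop H.
  The penult (syllable 4, dof) is heavy, so it takes stress.
  → primary stress on syllable 4.
Suffixed `na.blo:.da:.dof.rop.lu` (6 syllables):
  Weights: 4 dof H, 5 rop H, 6 lu L.
  The penult (syllable 5, rop) is heavy, so it takes stress.
  → primary stress on syllable 5.

yes: 4→5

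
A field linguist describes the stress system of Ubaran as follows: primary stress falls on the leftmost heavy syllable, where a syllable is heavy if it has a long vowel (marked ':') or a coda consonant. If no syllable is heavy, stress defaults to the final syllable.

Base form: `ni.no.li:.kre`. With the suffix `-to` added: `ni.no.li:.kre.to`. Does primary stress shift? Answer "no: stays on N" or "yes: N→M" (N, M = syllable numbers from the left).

no: stays on 3

Base `ni.no.li:.kre` (4 syllables):
  Weights: 1 ni L, 2 no L, 3 li: H, 4 kre L.
  Heavy syllables in the domain: 3. The leftmost is syllable 3 (li:).
  → primary stress on syllable 3.
Suffixed `ni.no.li:.kre.to` (5 syllables):
  Weights: 1 ni L, 2 no L, 3 li: H, 4 kre L, 5 to L.
  Heavy syllables in the domain: 3. The leftmost is syllable 3 (li:).
  → primary stress on syllable 3.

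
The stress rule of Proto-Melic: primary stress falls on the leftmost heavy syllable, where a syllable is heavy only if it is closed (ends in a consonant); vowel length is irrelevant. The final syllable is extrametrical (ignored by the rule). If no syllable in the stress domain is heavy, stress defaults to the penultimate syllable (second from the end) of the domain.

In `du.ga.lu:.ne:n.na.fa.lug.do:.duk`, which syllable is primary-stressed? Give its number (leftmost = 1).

The final syllable (9, duk) is extrametrical; the stress domain is syllables 1–8.
Weights: 1 du L, 2 ga L, 3 lu: L, 4 ne:n H, 5 na L, 6 fa L, 7 lug H, 8 do: L.
Heavy syllables in the domain: 4, 7. The leftmost is syllable 4 (ne:n).
Primary stress: syllable 4 → du.ga.lu:.ˈne:n.na.fa.lug.do:.duk.

4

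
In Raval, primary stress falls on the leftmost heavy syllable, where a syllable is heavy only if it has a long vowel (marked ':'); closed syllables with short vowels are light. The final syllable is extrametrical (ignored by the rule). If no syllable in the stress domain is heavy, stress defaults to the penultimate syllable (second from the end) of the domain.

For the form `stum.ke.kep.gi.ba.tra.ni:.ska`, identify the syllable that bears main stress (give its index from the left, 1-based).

The final syllable (8, ska) is extrametrical; the stress domain is syllables 1–7.
Weights: 1 stum L, 2 ke L, 3 kep L, 4 gi L, 5 ba L, 6 tra L, 7 ni: H.
Heavy syllables in the domain: 7. The leftmost is syllable 7 (ni:).
Primary stress: syllable 7 → stum.ke.kep.gi.ba.tra.ˈni:.ska.

7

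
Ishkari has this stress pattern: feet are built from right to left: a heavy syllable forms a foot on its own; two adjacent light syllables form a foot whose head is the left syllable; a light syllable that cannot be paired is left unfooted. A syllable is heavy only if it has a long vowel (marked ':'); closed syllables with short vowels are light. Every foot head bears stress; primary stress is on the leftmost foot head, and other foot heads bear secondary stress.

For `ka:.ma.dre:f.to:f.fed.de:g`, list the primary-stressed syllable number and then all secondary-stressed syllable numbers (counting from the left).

primary 1, secondary 3, 4, 6

Weights: 1 ka: H, 2 ma L, 3 dre:f H, 4 to:f H, 5 fed L, 6 de:g H.
Parse right to left (heavy = foot alone; LL = one foot; stranded L unfooted): (ˈka:) ma (ˈdre:f) (ˈto:f) fed (ˈde:g).
Foot heads: 1, 3, 4, 6.
Primary stress on the leftmost head = syllable 1.
Secondary stress on 3, 4, 6: ˈka:.ma.ˌdre:f.ˌto:f.fed.ˌde:g.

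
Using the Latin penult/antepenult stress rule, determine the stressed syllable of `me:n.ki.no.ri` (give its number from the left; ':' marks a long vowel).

2

Classical Latin: stress the penult if heavy (long vowel or closed), else the antepenult.
Weights: 2 ki L, 3 no L, 4 ri L.
The penult (syllable 3, no) is light, so stress falls on the antepenult (syllable 2, ki).
Stress on syllable 2: me:n.ˈki.no.ri.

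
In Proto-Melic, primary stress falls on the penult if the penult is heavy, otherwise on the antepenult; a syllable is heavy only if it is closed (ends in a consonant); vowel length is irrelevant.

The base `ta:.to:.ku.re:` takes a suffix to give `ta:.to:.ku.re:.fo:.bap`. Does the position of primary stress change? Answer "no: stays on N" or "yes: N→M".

yes: 2→4

Base `ta:.to:.ku.re:` (4 syllables):
  Weights: 2 to: L, 3 ku L, 4 re: L.
  The penult (syllable 3, ku) is light, so stress falls on the antepenult (syllable 2, to:).
  → primary stress on syllable 2.
Suffixed `ta:.to:.ku.re:.fo:.bap` (6 syllables):
  Weights: 4 re: L, 5 fo: L, 6 bap H.
  The penult (syllable 5, fo:) is light, so stress falls on the antepenult (syllable 4, re:).
  → primary stress on syllable 4.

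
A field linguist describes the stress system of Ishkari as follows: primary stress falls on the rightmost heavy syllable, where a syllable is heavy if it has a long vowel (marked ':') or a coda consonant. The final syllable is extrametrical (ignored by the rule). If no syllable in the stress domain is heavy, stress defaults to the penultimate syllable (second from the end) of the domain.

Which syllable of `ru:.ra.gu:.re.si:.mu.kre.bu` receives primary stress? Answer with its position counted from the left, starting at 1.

5

The final syllable (8, bu) is extrametrical; the stress domain is syllables 1–7.
Weights: 1 ru: H, 2 ra L, 3 gu: H, 4 re L, 5 si: H, 6 mu L, 7 kre L.
Heavy syllables in the domain: 1, 3, 5. The rightmost is syllable 5 (si:).
Primary stress: syllable 5 → ru:.ra.gu:.re.ˈsi:.mu.kre.bu.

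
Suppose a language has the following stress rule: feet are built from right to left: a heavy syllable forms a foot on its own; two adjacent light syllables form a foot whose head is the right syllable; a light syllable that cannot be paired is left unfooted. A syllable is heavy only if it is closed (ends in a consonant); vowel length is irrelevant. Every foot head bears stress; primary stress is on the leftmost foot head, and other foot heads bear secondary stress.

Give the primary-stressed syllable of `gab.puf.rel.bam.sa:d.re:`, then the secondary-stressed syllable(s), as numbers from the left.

primary 1, secondary 2, 3, 4, 5

Weights: 1 gab H, 2 puf H, 3 rel H, 4 bam H, 5 sa:d H, 6 re: L.
Parse right to left (heavy = foot alone; LL = one foot; stranded L unfooted): (ˈgab) (ˈpuf) (ˈrel) (ˈbam) (ˈsa:d) re:.
Foot heads: 1, 2, 3, 4, 5.
Primary stress on the leftmost head = syllable 1.
Secondary stress on 2, 3, 4, 5: ˈgab.ˌpuf.ˌrel.ˌbam.ˌsa:d.re:.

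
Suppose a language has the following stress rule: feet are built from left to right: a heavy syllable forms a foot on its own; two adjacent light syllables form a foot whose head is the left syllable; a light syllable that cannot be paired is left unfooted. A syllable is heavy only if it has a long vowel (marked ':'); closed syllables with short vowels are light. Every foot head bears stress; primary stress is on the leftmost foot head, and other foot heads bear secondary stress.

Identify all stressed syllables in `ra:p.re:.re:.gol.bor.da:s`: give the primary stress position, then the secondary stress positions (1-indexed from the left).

primary 1, secondary 2, 3, 4, 6

Weights: 1 ra:p H, 2 re: H, 3 re: H, 4 gol L, 5 bor L, 6 da:s H.
Parse left to right (heavy = foot alone; LL = one foot; stranded L unfooted): (ˈra:p) (ˈre:) (ˈre:) (ˈgol.bor) (ˈda:s).
Foot heads: 1, 2, 3, 4, 6.
Primary stress on the leftmost head = syllable 1.
Secondary stress on 2, 3, 4, 6: ˈra:p.ˌre:.ˌre:.ˌgol.bor.ˌda:s.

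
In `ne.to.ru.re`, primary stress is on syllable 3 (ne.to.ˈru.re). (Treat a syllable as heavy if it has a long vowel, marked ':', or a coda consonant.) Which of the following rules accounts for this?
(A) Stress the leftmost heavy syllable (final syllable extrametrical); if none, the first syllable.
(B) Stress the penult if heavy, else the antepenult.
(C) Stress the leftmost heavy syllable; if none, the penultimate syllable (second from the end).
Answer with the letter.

C

Rule A → syllable 1 (observed: 3).
Rule B → syllable 2 (observed: 3).
Rule C → syllable 3 ✓.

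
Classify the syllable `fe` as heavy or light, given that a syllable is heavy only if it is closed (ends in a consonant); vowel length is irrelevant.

light

`fe`: short vowel, open (no coda). Open (no coda) → light.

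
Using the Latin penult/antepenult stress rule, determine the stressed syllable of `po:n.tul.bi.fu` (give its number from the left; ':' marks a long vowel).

Classical Latin: stress the penult if heavy (long vowel or closed), else the antepenult.
Weights: 2 tul H, 3 bi L, 4 fu L.
The penult (syllable 3, bi) is light, so stress falls on the antepenult (syllable 2, tul).
Stress on syllable 2: po:n.ˈtul.bi.fu.

2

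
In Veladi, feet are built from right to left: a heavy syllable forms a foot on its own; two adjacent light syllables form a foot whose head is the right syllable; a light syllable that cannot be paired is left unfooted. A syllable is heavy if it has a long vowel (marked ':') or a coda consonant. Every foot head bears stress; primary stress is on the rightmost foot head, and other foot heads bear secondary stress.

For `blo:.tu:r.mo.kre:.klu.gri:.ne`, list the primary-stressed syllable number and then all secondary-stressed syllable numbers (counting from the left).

Weights: 1 blo: H, 2 tu:r H, 3 mo L, 4 kre: H, 5 klu L, 6 gri: H, 7 ne L.
Parse right to left (heavy = foot alone; LL = one foot; stranded L unfooted): (ˈblo:) (ˈtu:r) mo (ˈkre:) klu (ˈgri:) ne.
Foot heads: 1, 2, 4, 6.
Primary stress on the rightmost head = syllable 6.
Secondary stress on 1, 2, 4: ˌblo:.ˌtu:r.mo.ˌkre:.klu.ˈgri:.ne.

primary 6, secondary 1, 2, 4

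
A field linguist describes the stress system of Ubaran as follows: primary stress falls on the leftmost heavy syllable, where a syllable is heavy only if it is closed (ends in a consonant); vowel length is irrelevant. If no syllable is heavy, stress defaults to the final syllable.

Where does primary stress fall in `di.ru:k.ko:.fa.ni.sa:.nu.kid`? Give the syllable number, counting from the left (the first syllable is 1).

Weights: 1 di L, 2 ru:k H, 3 ko: L, 4 fa L, 5 ni L, 6 sa: L, 7 nu L, 8 kid H.
Heavy syllables in the domain: 2, 8. The leftmost is syllable 2 (ru:k).
Primary stress: syllable 2 → di.ˈru:k.ko:.fa.ni.sa:.nu.kid.

2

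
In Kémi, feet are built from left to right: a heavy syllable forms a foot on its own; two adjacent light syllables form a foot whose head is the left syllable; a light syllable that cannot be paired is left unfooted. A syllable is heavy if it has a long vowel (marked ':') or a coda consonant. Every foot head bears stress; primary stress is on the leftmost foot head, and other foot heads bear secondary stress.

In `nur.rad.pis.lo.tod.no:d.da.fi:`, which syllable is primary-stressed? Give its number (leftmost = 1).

1

Weights: 1 nur H, 2 rad H, 3 pis H, 4 lo L, 5 tod H, 6 no:d H, 7 da L, 8 fi: H.
Parse left to right (heavy = foot alone; LL = one foot; stranded L unfooted): (ˈnur) (ˈrad) (ˈpis) lo (ˈtod) (ˈno:d) da (ˈfi:).
Foot heads: 1, 2, 3, 5, 6, 8.
Primary stress on the leftmost head = syllable 1.
Primary stress: syllable 1 → ˈnur.rad.pis.lo.tod.no:d.da.fi:.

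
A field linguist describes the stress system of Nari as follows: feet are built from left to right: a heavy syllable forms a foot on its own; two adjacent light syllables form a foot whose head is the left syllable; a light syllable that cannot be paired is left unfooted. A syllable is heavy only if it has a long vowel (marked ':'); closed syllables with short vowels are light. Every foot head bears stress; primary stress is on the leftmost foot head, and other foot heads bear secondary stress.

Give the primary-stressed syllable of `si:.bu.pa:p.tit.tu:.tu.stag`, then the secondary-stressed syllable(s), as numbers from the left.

primary 1, secondary 3, 5, 6

Weights: 1 si: H, 2 bu L, 3 pa:p H, 4 tit L, 5 tu: H, 6 tu L, 7 stag L.
Parse left to right (heavy = foot alone; LL = one foot; stranded L unfooted): (ˈsi:) bu (ˈpa:p) tit (ˈtu:) (ˈtu.stag).
Foot heads: 1, 3, 5, 6.
Primary stress on the leftmost head = syllable 1.
Secondary stress on 3, 5, 6: ˈsi:.bu.ˌpa:p.tit.ˌtu:.ˌtu.stag.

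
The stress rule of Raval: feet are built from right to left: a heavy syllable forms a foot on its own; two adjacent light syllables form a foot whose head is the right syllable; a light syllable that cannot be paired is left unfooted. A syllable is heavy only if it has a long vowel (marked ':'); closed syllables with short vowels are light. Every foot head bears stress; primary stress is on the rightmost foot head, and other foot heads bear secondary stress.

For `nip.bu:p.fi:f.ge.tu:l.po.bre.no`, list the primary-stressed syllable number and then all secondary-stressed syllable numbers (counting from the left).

Weights: 1 nip L, 2 bu:p H, 3 fi:f H, 4 ge L, 5 tu:l H, 6 po L, 7 bre L, 8 no L.
Parse right to left (heavy = foot alone; LL = one foot; stranded L unfooted): nip (ˈbu:p) (ˈfi:f) ge (ˈtu:l) po (bre.ˈno).
Foot heads: 2, 3, 5, 8.
Primary stress on the rightmost head = syllable 8.
Secondary stress on 2, 3, 5: nip.ˌbu:p.ˌfi:f.ge.ˌtu:l.po.bre.ˈno.

primary 8, secondary 2, 3, 5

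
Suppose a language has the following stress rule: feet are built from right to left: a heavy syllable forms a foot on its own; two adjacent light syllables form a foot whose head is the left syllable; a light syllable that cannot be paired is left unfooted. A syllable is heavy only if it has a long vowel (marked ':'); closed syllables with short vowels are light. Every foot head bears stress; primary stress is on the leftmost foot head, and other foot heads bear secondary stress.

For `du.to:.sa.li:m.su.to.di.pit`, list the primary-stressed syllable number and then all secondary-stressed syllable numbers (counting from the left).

Weights: 1 du L, 2 to: H, 3 sa L, 4 li:m H, 5 su L, 6 to L, 7 di L, 8 pit L.
Parse right to left (heavy = foot alone; LL = one foot; stranded L unfooted): du (ˈto:) sa (ˈli:m) (ˈsu.to) (ˈdi.pit).
Foot heads: 2, 4, 5, 7.
Primary stress on the leftmost head = syllable 2.
Secondary stress on 4, 5, 7: du.ˈto:.sa.ˌli:m.ˌsu.to.ˌdi.pit.

primary 2, secondary 4, 5, 7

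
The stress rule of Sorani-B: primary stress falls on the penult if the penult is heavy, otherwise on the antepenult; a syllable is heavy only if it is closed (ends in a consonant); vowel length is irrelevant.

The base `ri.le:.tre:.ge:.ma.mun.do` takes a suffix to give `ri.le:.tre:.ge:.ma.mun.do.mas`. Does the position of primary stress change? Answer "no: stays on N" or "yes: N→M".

Base `ri.le:.tre:.ge:.ma.mun.do` (7 syllables):
  Weights: 5 ma L, 6 mun H, 7 do L.
  The penult (syllable 6, mun) is heavy, so it takes stress.
  → primary stress on syllable 6.
Suffixed `ri.le:.tre:.ge:.ma.mun.do.mas` (8 syllables):
  Weights: 6 mun H, 7 do L, 8 mas H.
  The penult (syllable 7, do) is light, so stress falls on the antepenult (syllable 6, mun).
  → primary stress on syllable 6.

no: stays on 6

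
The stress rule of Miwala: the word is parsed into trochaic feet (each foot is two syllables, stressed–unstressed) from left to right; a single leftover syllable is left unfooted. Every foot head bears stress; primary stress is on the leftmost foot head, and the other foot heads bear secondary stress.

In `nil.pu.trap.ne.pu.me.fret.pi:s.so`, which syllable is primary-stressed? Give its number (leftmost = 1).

1

Parse left to right into trochaic (ˈσσ) feet: (ˈnil.pu) (ˈtrap.ne) (ˈpu.me) (ˈfret.pi:s) so. Syllable 9 is left unfooted.
Foot heads (stressed positions): 1, 3, 5, 7.
End Rule Leftmost: primary stress on the leftmost head = syllable 1.
Primary stress: syllable 1 → ˈnil.pu.trap.ne.pu.me.fret.pi:s.so.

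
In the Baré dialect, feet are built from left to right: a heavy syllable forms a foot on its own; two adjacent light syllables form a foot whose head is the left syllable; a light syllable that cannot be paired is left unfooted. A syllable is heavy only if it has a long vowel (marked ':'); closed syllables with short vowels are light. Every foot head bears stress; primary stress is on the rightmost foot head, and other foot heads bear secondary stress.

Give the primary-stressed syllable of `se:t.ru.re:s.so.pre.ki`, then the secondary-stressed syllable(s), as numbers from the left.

Weights: 1 se:t H, 2 ru L, 3 re:s H, 4 so L, 5 pre L, 6 ki L.
Parse left to right (heavy = foot alone; LL = one foot; stranded L unfooted): (ˈse:t) ru (ˈre:s) (ˈso.pre) ki.
Foot heads: 1, 3, 4.
Primary stress on the rightmost head = syllable 4.
Secondary stress on 1, 3: ˌse:t.ru.ˌre:s.ˈso.pre.ki.

primary 4, secondary 1, 3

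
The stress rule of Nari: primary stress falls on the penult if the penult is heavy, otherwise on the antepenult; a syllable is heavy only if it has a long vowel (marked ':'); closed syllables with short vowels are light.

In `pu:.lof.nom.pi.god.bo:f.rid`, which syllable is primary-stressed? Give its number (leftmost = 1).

Weights: 5 god L, 6 bo:f H, 7 rid L.
The penult (syllable 6, bo:f) is heavy, so it takes stress.
Primary stress: syllable 6 → pu:.lof.nom.pi.god.ˈbo:f.rid.

6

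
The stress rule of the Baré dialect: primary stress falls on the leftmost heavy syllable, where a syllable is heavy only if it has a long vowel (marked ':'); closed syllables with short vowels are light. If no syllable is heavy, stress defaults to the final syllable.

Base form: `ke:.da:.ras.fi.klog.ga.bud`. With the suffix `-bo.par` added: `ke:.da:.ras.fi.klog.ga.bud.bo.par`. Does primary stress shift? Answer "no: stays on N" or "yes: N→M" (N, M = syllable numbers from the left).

Base `ke:.da:.ras.fi.klog.ga.bud` (7 syllables):
  Weights: 1 ke: H, 2 da: H, 3 ras L, 4 fi L, 5 klog L, 6 ga L, 7 bud L.
  Heavy syllables in the domain: 1, 2. The leftmost is syllable 1 (ke:).
  → primary stress on syllable 1.
Suffixed `ke:.da:.ras.fi.klog.ga.bud.bo.par` (9 syllables):
  Weights: 1 ke: H, 2 da: H, 3 ras L, 4 fi L, 5 klog L, 6 ga L, 7 bud L, 8 bo L, 9 par L.
  Heavy syllables in the domain: 1, 2. The leftmost is syllable 1 (ke:).
  → primary stress on syllable 1.

no: stays on 1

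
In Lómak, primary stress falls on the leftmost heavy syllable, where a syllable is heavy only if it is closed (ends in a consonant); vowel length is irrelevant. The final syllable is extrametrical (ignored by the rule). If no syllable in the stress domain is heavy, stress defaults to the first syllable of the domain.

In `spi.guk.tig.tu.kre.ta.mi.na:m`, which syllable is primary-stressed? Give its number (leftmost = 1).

2

The final syllable (8, na:m) is extrametrical; the stress domain is syllables 1–7.
Weights: 1 spi L, 2 guk H, 3 tig H, 4 tu L, 5 kre L, 6 ta L, 7 mi L.
Heavy syllables in the domain: 2, 3. The leftmost is syllable 2 (guk).
Primary stress: syllable 2 → spi.ˈguk.tig.tu.kre.ta.mi.na:m.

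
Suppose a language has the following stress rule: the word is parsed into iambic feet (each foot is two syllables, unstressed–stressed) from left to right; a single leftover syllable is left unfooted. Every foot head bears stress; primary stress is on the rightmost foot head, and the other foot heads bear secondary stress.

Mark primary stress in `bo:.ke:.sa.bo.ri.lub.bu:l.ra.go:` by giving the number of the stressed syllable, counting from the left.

8

Parse left to right into iambic (σˈσ) feet: (bo:.ˈke:) (sa.ˈbo) (ri.ˈlub) (bu:l.ˈra) go:. Syllable 9 is left unfooted.
Foot heads (stressed positions): 2, 4, 6, 8.
End Rule Rightmost: primary stress on the rightmost head = syllable 8.
Primary stress: syllable 8 → bo:.ke:.sa.bo.ri.lub.bu:l.ˈra.go:.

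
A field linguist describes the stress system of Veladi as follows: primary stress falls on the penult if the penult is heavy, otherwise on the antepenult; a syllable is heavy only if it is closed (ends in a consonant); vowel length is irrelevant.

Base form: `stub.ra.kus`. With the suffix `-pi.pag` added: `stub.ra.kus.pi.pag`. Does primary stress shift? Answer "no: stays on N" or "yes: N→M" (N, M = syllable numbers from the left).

yes: 1→3

Base `stub.ra.kus` (3 syllables):
  Weights: 1 stub H, 2 ra L, 3 kus H.
  The penult (syllable 2, ra) is light, so stress falls on the antepenult (syllable 1, stub).
  → primary stress on syllable 1.
Suffixed `stub.ra.kus.pi.pag` (5 syllables):
  Weights: 3 kus H, 4 pi L, 5 pag H.
  The penult (syllable 4, pi) is light, so stress falls on the antepenult (syllable 3, kus).
  → primary stress on syllable 3.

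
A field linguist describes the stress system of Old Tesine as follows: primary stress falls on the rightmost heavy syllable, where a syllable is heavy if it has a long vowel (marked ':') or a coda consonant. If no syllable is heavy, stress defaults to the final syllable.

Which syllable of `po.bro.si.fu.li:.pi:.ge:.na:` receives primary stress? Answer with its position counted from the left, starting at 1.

8

Weights: 1 po L, 2 bro L, 3 si L, 4 fu L, 5 li: H, 6 pi: H, 7 ge: H, 8 na: H.
Heavy syllables in the domain: 5, 6, 7, 8. The rightmost is syllable 8 (na:).
Primary stress: syllable 8 → po.bro.si.fu.li:.pi:.ge:.ˈna:.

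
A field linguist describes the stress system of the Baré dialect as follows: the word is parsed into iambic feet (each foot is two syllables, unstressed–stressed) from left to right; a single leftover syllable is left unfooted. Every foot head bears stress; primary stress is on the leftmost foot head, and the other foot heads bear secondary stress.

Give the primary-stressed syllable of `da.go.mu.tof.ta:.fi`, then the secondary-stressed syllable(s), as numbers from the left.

primary 2, secondary 4, 6

Parse left to right into iambic (σˈσ) feet: (da.ˈgo) (mu.ˈtof) (ta:.ˈfi).
Foot heads (stressed positions): 2, 4, 6.
End Rule Leftmost: primary stress on the leftmost head = syllable 2.
Secondary stress on 4, 6: da.ˈgo.mu.ˌtof.ta:.ˌfi.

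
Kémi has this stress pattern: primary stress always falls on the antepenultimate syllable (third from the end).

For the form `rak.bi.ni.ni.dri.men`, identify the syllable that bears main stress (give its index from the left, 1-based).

The word has 6 syllables; the antepenultimate syllable (third from the end) is syllable 4 (ni).
Primary stress: syllable 4 → rak.bi.ni.ˈni.dri.men.

4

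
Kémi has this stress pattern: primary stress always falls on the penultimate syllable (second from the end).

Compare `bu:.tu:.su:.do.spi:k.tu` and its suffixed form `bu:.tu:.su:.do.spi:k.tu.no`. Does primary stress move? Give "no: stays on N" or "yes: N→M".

Base `bu:.tu:.su:.do.spi:k.tu` (6 syllables):
  The word has 6 syllables; the penultimate syllable (second from the end) is syllable 5 (spi:k).
  → primary stress on syllable 5.
Suffixed `bu:.tu:.su:.do.spi:k.tu.no` (7 syllables):
  The word has 7 syllables; the penultimate syllable (second from the end) is syllable 6 (tu).
  → primary stress on syllable 6.

yes: 5→6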